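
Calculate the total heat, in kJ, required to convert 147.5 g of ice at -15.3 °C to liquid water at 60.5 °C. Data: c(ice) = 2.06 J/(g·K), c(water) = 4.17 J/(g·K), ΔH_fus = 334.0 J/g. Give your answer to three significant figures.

q1 (heat ice -15.3→0.0 °C): 147.5 × 2.06 × 15.3 = 4649 J
q2 (melt at 0 °C): 147.5 × 334.0 = 49265 J
q3 (heat water 0.0→60.5 °C): 147.5 × 4.17 × 60.5 = 37212 J
Total: 4649 + 49265 + 37212 = 91126 J = 91.1 kJ

q = 91.1 kJ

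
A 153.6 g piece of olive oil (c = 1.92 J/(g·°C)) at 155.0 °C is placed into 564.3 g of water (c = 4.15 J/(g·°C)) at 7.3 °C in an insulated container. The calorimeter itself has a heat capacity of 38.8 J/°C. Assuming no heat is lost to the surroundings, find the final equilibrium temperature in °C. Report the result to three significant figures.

T_f = 23.6 °C

Heat lost by olive oil = heat gained by water + calorimeter.
(153.6)(1.92)(155.0 − T) = [(564.3)(4.15) + 38.8](T − 7.3)
294.912 (155.0 − T) = 2380.645 (T − 7.3)
45711 − 294.912 T = 2380.645 T − 17379
63090 = 2675.557 T
T = 23.58 °C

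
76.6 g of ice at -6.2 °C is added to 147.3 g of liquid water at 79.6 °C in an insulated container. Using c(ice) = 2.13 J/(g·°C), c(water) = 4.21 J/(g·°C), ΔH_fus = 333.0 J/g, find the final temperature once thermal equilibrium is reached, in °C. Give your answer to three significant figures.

T_f = 24.2 °C

Heat to bring ice to 0 °C and melt it: q₁ = 76.6×2.13×6.2 + 76.6×333.0 = 26519 J
Heat the water can supply cooling to 0 °C: 147.3×4.21×79.6 = 49362.6 J > q₁, so all ice melts.
Energy balance: 147.3×4.21×(79.6 − T) = 26519 + 76.6×4.21×(T − 0)
620.133(79.6 − T) = 26519 + 322.486 T
49362.6 − 26519 = 942.619 T
T = 22843.6 / 942.619 = 24.23 °C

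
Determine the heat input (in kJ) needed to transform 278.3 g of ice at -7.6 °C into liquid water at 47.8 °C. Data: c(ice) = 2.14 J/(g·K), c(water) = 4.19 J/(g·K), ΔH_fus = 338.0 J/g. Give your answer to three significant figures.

q1 (heat ice -7.6→0.0 °C): 278.3 × 2.14 × 7.6 = 4526 J
q2 (melt at 0 °C): 278.3 × 338.0 = 94065 J
q3 (heat water 0.0→47.8 °C): 278.3 × 4.19 × 47.8 = 55738 J
Total: 4526 + 94065 + 55738 = 154329 J = 154 kJ

q = 154 kJ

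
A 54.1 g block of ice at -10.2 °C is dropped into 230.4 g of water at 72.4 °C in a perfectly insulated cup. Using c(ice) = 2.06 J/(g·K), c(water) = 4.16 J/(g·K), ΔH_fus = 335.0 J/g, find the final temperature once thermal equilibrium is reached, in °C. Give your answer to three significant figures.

T_f = 42.4 °C

Heat to bring ice to 0 °C and melt it: q₁ = 54.1×2.06×10.2 + 54.1×335.0 = 19260 J
Heat the water can supply cooling to 0 °C: 230.4×4.16×72.4 = 69392.8 J > q₁, so all ice melts.
Energy balance: 230.4×4.16×(72.4 − T) = 19260 + 54.1×4.16×(T − 0)
958.464(72.4 − T) = 19260 + 225.056 T
69392.8 − 19260 = 1183.520 T
T = 50132.8 / 1183.520 = 42.36 °C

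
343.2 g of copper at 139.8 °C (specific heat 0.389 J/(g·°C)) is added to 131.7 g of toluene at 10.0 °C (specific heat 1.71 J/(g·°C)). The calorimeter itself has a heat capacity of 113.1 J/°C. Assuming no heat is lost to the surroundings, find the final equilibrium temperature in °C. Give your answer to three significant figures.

Heat lost by copper = heat gained by toluene + calorimeter.
(343.2)(0.389)(139.8 − T) = [(131.7)(1.71) + 113.1](T − 10.0)
133.5048 (139.8 − T) = 338.307 (T − 10.0)
18664 − 133.5048 T = 338.307 T − 3383.1
22047.1 = 471.8118 T
T = 46.73 °C

T_f = 46.7 °C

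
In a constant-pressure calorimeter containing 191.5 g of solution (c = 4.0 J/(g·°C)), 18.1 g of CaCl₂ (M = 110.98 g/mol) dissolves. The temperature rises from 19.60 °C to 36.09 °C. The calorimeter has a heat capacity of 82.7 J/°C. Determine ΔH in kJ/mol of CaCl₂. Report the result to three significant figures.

|ΔT| = |36.09 − 19.60| = 16.49 °C
|q_surr| = (191.5 × 4.0 + 82.7) × 16.49 = 848.7 × 16.49 = 14000 J
n(CaCl₂) = 18.1 / 110.98 = 0.1631 mol
Temperature rose, so q_rxn = −|q_surr| = -14.00 kJ
ΔH = q_rxn / n = -85.84 kJ/mol

ΔH = -85.8 kJ/mol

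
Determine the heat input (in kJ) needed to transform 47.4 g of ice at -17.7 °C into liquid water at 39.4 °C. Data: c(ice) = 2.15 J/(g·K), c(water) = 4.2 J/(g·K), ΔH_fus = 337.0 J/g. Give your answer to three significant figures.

q1 (heat ice -17.7→0.0 °C): 47.4 × 2.15 × 17.7 = 1804 J
q2 (melt at 0 °C): 47.4 × 337.0 = 15974 J
q3 (heat water 0.0→39.4 °C): 47.4 × 4.2 × 39.4 = 7844 J
Total: 1804 + 15974 + 7844 = 25622 J = 25.6 kJ

q = 25.6 kJ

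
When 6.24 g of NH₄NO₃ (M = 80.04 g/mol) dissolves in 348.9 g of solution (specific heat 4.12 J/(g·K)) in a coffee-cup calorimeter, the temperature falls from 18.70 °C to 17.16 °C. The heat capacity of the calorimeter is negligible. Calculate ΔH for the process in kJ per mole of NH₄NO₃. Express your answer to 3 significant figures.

|ΔT| = |17.16 − 18.70| = 1.54 °C
|q_surr| = (348.9 × 4.12) × 1.54 = 1437.468 × 1.54 = 2214 J
n(NH₄NO₃) = 6.24 / 80.04 = 0.07796 mol
Temperature fell, so q_rxn = +|q_surr| = 2.214 kJ
ΔH = q_rxn / n = 28.40 kJ/mol

ΔH = 28.4 kJ/mol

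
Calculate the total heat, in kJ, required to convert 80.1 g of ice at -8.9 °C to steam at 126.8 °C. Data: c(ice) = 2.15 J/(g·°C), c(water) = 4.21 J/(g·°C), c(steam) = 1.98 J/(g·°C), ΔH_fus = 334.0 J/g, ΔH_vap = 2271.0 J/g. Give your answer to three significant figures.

q = 248 kJ

q1 (heat ice -8.9→0.0 °C): 80.1 × 2.15 × 8.9 = 1533 J
q2 (melt at 0 °C): 80.1 × 334.0 = 26753 J
q3 (heat water 0.0→100.0 °C): 80.1 × 4.21 × 100.0 = 33722 J
q4 (vaporize at 100 °C): 80.1 × 2271.0 = 181907 J
q5 (heat steam 100.0→126.8 °C): 80.1 × 1.98 × 26.8 = 4250 J
Total: 1533 + 26753 + 33722 + 181907 + 4250 = 248165 J = 248 kJ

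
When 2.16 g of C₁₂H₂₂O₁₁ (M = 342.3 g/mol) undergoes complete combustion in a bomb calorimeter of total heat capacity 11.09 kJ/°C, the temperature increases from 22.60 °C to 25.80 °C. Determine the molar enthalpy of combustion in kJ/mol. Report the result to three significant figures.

ΔT = 25.80 − 22.60 = 3.20 °C
q_cal = C_cal × ΔT = 11.09 × 3.20 = 35.488 kJ
n = 2.16 / 342.3 = 0.006310 mol
q_rxn = −q_cal = -35.488 kJ
ΔH = -35.488 / 0.006310 = -5624 kJ/mol

ΔH = -5620 kJ/mol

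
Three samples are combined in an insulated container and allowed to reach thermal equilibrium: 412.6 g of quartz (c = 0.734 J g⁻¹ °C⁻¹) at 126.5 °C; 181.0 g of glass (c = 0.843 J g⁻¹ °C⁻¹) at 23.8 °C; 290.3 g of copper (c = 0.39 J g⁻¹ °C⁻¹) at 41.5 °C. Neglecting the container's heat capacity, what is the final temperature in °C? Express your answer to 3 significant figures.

Σ mᵢcᵢ(T − Tᵢ) = 0  ⇒  T = Σ mᵢcᵢTᵢ / Σ mᵢcᵢ
Σ mᵢcᵢ = 412.6×0.734 + 181.0×0.843 + 290.3×0.39 = 568.6484
Σ mᵢcᵢTᵢ = 302.8484×126.5 + 152.583×23.8 + 113.217×41.5 = 46640
T = 46640 / 568.6484 = 82.02 °C

T_f = 82.0 °C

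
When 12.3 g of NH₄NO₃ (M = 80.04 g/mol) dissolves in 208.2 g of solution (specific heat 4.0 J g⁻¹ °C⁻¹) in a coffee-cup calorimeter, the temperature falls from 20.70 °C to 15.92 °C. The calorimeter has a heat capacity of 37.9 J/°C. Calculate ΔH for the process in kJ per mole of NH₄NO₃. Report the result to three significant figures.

ΔH = 27.1 kJ/mol

|ΔT| = |15.92 − 20.70| = 4.78 °C
|q_surr| = (208.2 × 4.0 + 37.9) × 4.78 = 870.7 × 4.78 = 4162 J
n(NH₄NO₃) = 12.3 / 80.04 = 0.1537 mol
Temperature fell, so q_rxn = +|q_surr| = 4.162 kJ
ΔH = q_rxn / n = 27.08 kJ/mol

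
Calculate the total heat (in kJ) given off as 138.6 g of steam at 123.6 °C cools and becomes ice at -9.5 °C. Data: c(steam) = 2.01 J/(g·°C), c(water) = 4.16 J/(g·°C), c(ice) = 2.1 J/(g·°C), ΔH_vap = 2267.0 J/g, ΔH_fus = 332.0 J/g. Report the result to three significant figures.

q1 (cool steam 123.6→100 °C): 138.6 × 2.01 × 23.6 = 6575 J
q2 (condense at 100 °C): 138.6 × 2267.0 = 314206 J
q3 (cool water 100→0 °C): 138.6 × 4.16 × 100.0 = 57658 J
q4 (freeze at 0 °C): 138.6 × 332.0 = 46015 J
q5 (cool ice 0→-9.5 °C): 138.6 × 2.1 × 9.5 = 2765 J
Total: 6575 + 314206 + 57658 + 46015 + 2765 = 427219 J = 427 kJ

q = 427 kJ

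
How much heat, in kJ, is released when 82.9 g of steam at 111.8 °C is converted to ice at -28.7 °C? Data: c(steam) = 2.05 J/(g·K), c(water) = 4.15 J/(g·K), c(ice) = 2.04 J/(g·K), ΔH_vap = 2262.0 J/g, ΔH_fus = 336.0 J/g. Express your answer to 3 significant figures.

q = 257 kJ

q1 (cool steam 111.8→100 °C): 82.9 × 2.05 × 11.8 = 2005 J
q2 (condense at 100 °C): 82.9 × 2262.0 = 187520 J
q3 (cool water 100→0 °C): 82.9 × 4.15 × 100.0 = 34404 J
q4 (freeze at 0 °C): 82.9 × 336.0 = 27854 J
q5 (cool ice 0→-28.7 °C): 82.9 × 2.04 × 28.7 = 4854 J
Total: 2005 + 187520 + 34404 + 27854 + 4854 = 256637 J = 257 kJ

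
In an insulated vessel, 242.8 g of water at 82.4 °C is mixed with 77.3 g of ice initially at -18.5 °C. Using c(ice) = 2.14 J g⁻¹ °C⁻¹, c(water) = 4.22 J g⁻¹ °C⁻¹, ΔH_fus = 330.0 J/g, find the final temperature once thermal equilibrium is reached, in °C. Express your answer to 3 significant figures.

T_f = 41.4 °C

Heat to bring ice to 0 °C and melt it: q₁ = 77.3×2.14×18.5 + 77.3×330.0 = 28569 J
Heat the water can supply cooling to 0 °C: 242.8×4.22×82.4 = 84428.4 J > q₁, so all ice melts.
Energy balance: 242.8×4.22×(82.4 − T) = 28569 + 77.3×4.22×(T − 0)
1024.616(82.4 − T) = 28569 + 326.206 T
84428.4 − 28569 = 1350.822 T
T = 55859.4 / 1350.822 = 41.35 °C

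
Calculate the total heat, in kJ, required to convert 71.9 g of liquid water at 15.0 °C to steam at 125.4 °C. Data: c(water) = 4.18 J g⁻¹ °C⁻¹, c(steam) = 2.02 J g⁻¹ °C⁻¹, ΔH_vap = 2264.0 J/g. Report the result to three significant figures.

q = 192 kJ

q1 (heat water 15.0→100.0 °C): 71.9 × 4.18 × 85.0 = 25546 J
q2 (vaporize at 100 °C): 71.9 × 2264.0 = 162782 J
q3 (heat steam 100.0→125.4 °C): 71.9 × 2.02 × 25.4 = 3689 J
Total: 25546 + 162782 + 3689 = 192017 J = 192 kJ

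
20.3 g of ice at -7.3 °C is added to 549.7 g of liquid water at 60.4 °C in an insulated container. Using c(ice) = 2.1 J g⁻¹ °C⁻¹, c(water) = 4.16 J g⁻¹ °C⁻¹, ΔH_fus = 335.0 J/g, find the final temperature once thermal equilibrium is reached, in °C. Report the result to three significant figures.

T_f = 55.2 °C

Heat to bring ice to 0 °C and melt it: q₁ = 20.3×2.1×7.3 + 20.3×335.0 = 7111.7 J
Heat the water can supply cooling to 0 °C: 549.7×4.16×60.4 = 138120 J > q₁, so all ice melts.
Energy balance: 549.7×4.16×(60.4 − T) = 7111.7 + 20.3×4.16×(T − 0)
2286.752(60.4 − T) = 7111.7 + 84.448 T
138120 − 7111.7 = 2371.200 T
T = 131008.3 / 2371.200 = 55.2498 °C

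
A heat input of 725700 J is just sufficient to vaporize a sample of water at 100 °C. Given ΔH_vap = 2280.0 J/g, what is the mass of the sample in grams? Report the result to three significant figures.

m = 318 g

m = q / ΔH_vap = 725700 J / 2280.0 J/g = 318 g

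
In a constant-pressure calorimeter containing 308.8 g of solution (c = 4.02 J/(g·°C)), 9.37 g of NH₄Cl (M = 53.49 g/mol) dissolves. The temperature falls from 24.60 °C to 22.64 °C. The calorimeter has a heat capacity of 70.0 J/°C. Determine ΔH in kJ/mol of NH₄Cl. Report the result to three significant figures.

ΔH = 14.7 kJ/mol

|ΔT| = |22.64 − 24.60| = 1.96 °C
|q_surr| = (308.8 × 4.02 + 70.0) × 1.96 = 1311.376 × 1.96 = 2570 J
n(NH₄Cl) = 9.37 / 53.49 = 0.1752 mol
Temperature fell, so q_rxn = +|q_surr| = 2.570 kJ
ΔH = q_rxn / n = 14.67 kJ/mol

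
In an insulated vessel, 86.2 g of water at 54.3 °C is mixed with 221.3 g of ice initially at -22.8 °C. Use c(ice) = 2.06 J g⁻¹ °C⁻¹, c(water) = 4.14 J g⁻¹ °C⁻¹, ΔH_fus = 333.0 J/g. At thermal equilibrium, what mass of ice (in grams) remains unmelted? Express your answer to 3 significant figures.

Heat to warm all ice to 0 °C: 221.3×2.06×22.8 = 10394 J
Heat released by water cooling to 0 °C: 86.2×4.14×54.3 = 19378 J
19378 J < 10394 + 221.3×333.0 = 84086.9 J, so not all ice melts; final T = 0 °C.
Heat left for melting: 19378 − 10394 = 8984 J
Mass melted = 8984 / 333.0 = 26.98 g
Ice remaining = 221.3 − 26.98 = 194.32 g

m_ice remaining = 194 g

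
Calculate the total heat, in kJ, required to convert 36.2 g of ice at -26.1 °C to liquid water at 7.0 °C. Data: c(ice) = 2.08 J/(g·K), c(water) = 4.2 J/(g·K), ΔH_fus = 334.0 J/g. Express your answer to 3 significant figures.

q1 (heat ice -26.1→0.0 °C): 36.2 × 2.08 × 26.1 = 1965 J
q2 (melt at 0 °C): 36.2 × 334.0 = 12091 J
q3 (heat water 0.0→7.0 °C): 36.2 × 4.2 × 7.0 = 1064 J
Total: 1965 + 12091 + 1064 = 15120 J = 15.1 kJ

q = 15.1 kJ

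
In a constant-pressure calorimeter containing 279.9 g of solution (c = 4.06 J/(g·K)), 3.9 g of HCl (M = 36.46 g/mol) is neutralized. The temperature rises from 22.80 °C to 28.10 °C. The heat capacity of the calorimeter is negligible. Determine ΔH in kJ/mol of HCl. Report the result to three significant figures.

|ΔT| = |28.10 − 22.80| = 5.30 °C
|q_surr| = (279.9 × 4.06) × 5.30 = 1136.394 × 5.30 = 6023 J
n(HCl) = 3.9 / 36.46 = 0.1070 mol
Temperature rose, so q_rxn = −|q_surr| = -6.023 kJ
ΔH = q_rxn / n = -56.29 kJ/mol

ΔH = -56.3 kJ/mol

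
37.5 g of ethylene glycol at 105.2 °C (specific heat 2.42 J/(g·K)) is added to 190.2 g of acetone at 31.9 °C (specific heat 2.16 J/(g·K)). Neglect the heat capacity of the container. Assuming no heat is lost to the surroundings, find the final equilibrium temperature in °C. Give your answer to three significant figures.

Heat lost by ethylene glycol = heat gained by acetone.
(37.5)(2.42)(105.2 − T) = (190.2)(2.16)(T − 31.9)
90.75 (105.2 − T) = 410.832 (T − 31.9)
9546.9 − 90.75 T = 410.832 T − 13106
22652.9 = 501.582 T
T = 45.16 °C

T_f = 45.2 °C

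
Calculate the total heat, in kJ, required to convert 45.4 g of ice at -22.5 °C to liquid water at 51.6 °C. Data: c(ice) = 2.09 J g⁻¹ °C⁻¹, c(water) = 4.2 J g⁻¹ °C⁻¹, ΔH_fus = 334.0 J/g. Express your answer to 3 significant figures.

q1 (heat ice -22.5→0.0 °C): 45.4 × 2.09 × 22.5 = 2135 J
q2 (melt at 0 °C): 45.4 × 334.0 = 15164 J
q3 (heat water 0.0→51.6 °C): 45.4 × 4.2 × 51.6 = 9839 J
Total: 2135 + 15164 + 9839 = 27138 J = 27.1 kJ

q = 27.1 kJ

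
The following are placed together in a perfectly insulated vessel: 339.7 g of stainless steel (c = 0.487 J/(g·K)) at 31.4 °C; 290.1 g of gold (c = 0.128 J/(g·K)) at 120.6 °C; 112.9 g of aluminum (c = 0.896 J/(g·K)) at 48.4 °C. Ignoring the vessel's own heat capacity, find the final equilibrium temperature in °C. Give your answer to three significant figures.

T_f = 48.0 °C

Σ mᵢcᵢ(T − Tᵢ) = 0  ⇒  T = Σ mᵢcᵢTᵢ / Σ mᵢcᵢ
Σ mᵢcᵢ = 339.7×0.487 + 290.1×0.128 + 112.9×0.896 = 303.7251
Σ mᵢcᵢTᵢ = 165.4339×31.4 + 37.1328×120.6 + 101.1584×48.4 = 14569
T = 14569 / 303.7251 = 47.97 °C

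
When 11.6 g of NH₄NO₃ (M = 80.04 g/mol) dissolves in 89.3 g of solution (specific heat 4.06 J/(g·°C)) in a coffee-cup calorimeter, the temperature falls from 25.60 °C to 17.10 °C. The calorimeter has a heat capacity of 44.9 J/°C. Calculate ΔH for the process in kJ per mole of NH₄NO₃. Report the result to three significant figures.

ΔH = 23.9 kJ/mol

|ΔT| = |17.10 − 25.60| = 8.50 °C
|q_surr| = (89.3 × 4.06 + 44.9) × 8.50 = 407.458 × 8.50 = 3463 J
n(NH₄NO₃) = 11.6 / 80.04 = 0.1449 mol
Temperature fell, so q_rxn = +|q_surr| = 3.463 kJ
ΔH = q_rxn / n = 23.90 kJ/mol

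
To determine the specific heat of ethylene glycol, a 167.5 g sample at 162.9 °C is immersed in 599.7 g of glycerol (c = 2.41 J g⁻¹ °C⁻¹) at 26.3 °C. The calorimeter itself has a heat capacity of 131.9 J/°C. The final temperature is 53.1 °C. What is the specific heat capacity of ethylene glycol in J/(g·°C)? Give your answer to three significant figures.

c = 2.30 J/(g·°C)

q_gained = (599.7 × 2.41 + 131.9) × (53.1 − 26.3) = 42270 J
q_lost = 167.5 × c × (162.9 − 53.1) = 18391.5 c
Set equal: c = 42270 / 18391.5 = 2.30 J/(g·°C)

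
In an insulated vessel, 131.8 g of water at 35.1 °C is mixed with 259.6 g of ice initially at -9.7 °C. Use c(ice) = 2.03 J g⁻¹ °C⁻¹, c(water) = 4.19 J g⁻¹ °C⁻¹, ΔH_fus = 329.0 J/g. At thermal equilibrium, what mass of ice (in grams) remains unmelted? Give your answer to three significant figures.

Heat to warm all ice to 0 °C: 259.6×2.03×9.7 = 5111.8 J
Heat released by water cooling to 0 °C: 131.8×4.19×35.1 = 19384 J
19384 J < 5111.8 + 259.6×329.0 = 90520.2 J, so not all ice melts; final T = 0 °C.
Heat left for melting: 19384 − 5111.8 = 14272.2 J
Mass melted = 14272.2 / 329.0 = 43.38 g
Ice remaining = 259.6 − 43.38 = 216.22 g

m_ice remaining = 216 g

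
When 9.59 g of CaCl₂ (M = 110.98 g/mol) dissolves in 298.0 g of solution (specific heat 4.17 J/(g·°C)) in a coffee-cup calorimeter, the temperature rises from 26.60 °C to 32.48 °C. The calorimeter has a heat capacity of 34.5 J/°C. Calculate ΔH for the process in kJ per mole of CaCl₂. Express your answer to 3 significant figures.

ΔH = -86.9 kJ/mol

|ΔT| = |32.48 − 26.60| = 5.88 °C
|q_surr| = (298.0 × 4.17 + 34.5) × 5.88 = 1277.16 × 5.88 = 7510 J
n(CaCl₂) = 9.59 / 110.98 = 0.08641 mol
Temperature rose, so q_rxn = −|q_surr| = -7.510 kJ
ΔH = q_rxn / n = -86.91 kJ/mol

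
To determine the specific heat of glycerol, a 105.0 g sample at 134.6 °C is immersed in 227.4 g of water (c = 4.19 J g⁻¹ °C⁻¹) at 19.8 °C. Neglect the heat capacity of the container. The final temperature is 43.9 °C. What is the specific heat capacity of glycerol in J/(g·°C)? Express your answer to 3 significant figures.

c = 2.41 J/(g·°C)

q_gained = (227.4 × 4.19) × (43.9 − 19.8) = 22960 J
q_lost = 105.0 × c × (134.6 − 43.9) = 9523.5 c
Set equal: c = 22960 / 9523.5 = 2.41 J/(g·°C)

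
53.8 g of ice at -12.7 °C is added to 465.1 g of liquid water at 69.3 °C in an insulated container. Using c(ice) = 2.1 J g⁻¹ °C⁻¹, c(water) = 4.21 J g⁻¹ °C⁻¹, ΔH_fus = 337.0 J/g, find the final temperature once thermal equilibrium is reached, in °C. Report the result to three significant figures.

T_f = 53.2 °C

Heat to bring ice to 0 °C and melt it: q₁ = 53.8×2.1×12.7 + 53.8×337.0 = 19565 J
Heat the water can supply cooling to 0 °C: 465.1×4.21×69.3 = 135694 J > q₁, so all ice melts.
Energy balance: 465.1×4.21×(69.3 − T) = 19565 + 53.8×4.21×(T − 0)
1958.071(69.3 − T) = 19565 + 226.498 T
135694 − 19565 = 2184.569 T
T = 116129 / 2184.569 = 53.16 °C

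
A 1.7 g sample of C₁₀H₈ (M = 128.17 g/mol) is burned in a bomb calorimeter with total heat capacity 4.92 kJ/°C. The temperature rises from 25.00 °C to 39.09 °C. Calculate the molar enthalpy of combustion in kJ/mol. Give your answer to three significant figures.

ΔT = 39.09 − 25.00 = 14.09 °C
q_cal = C_cal × ΔT = 4.92 × 14.09 = 69.3228 kJ
n = 1.7 / 128.17 = 0.01326 mol
q_rxn = −q_cal = -69.3228 kJ
ΔH = -69.3228 / 0.01326 = -5228 kJ/mol

ΔH = -5230 kJ/mol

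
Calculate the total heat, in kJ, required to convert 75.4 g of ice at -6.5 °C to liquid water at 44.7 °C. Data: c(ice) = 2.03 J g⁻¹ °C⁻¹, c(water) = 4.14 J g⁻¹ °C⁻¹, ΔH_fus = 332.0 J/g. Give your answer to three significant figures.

q = 40.0 kJ

q1 (heat ice -6.5→0.0 °C): 75.4 × 2.03 × 6.5 = 995 J
q2 (melt at 0 °C): 75.4 × 332.0 = 25033 J
q3 (heat water 0.0→44.7 °C): 75.4 × 4.14 × 44.7 = 13953 J
Total: 995 + 25033 + 13953 = 39981 J = 40.0 kJ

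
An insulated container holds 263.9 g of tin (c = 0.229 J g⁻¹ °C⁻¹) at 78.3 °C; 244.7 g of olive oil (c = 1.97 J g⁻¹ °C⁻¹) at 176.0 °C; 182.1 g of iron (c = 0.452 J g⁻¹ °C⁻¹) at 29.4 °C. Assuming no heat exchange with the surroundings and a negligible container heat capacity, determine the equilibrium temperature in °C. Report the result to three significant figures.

Σ mᵢcᵢ(T − Tᵢ) = 0  ⇒  T = Σ mᵢcᵢTᵢ / Σ mᵢcᵢ
Σ mᵢcᵢ = 263.9×0.229 + 244.7×1.97 + 182.1×0.452 = 624.8013
Σ mᵢcᵢTᵢ = 60.4331×78.3 + 482.059×176.0 + 82.3092×29.4 = 91994
T = 91994 / 624.8013 = 147.2 °C

T_f = 147 °C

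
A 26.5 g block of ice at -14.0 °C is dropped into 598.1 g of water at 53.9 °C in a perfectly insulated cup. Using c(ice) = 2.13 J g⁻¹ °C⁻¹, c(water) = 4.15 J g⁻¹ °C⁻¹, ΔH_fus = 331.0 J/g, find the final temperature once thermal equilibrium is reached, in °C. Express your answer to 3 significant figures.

T_f = 47.9 °C

Heat to bring ice to 0 °C and melt it: q₁ = 26.5×2.13×14.0 + 26.5×331.0 = 9561.7 J
Heat the water can supply cooling to 0 °C: 598.1×4.15×53.9 = 133786 J > q₁, so all ice melts.
Energy balance: 598.1×4.15×(53.9 − T) = 9561.7 + 26.5×4.15×(T − 0)
2482.115(53.9 − T) = 9561.7 + 109.975 T
133786 − 9561.7 = 2592.090 T
T = 124224.3 / 2592.090 = 47.92 °C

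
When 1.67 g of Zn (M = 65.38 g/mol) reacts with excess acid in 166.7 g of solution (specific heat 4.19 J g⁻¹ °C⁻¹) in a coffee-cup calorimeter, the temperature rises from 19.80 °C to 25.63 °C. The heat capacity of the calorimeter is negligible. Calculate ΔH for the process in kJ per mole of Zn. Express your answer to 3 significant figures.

|ΔT| = |25.63 − 19.80| = 5.83 °C
|q_surr| = (166.7 × 4.19) × 5.83 = 698.473 × 5.83 = 4072 J
n(Zn) = 1.67 / 65.38 = 0.02554 mol
Temperature rose, so q_rxn = −|q_surr| = -4.072 kJ
ΔH = q_rxn / n = -159.4 kJ/mol

ΔH = -159 kJ/mol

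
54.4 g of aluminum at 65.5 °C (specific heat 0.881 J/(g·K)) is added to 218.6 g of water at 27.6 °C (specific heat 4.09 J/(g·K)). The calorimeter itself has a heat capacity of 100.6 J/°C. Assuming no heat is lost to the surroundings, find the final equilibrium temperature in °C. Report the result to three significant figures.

T_f = 29.3 °C

Heat lost by aluminum = heat gained by water + calorimeter.
(54.4)(0.881)(65.5 − T) = [(218.6)(4.09) + 100.6](T − 27.6)
47.9264 (65.5 − T) = 994.674 (T − 27.6)
3139.2 − 47.9264 T = 994.674 T − 27453
30592.2 = 1042.6004 T
T = 29.34 °C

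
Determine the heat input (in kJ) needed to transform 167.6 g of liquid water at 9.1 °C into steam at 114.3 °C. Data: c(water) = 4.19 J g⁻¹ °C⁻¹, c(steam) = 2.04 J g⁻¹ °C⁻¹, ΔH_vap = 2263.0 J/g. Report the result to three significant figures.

q1 (heat water 9.1→100.0 °C): 167.6 × 4.19 × 90.9 = 63834 J
q2 (vaporize at 100 °C): 167.6 × 2263.0 = 379279 J
q3 (heat steam 100.0→114.3 °C): 167.6 × 2.04 × 14.3 = 4889 J
Total: 63834 + 379279 + 4889 = 448002 J = 448 kJ

q = 448 kJ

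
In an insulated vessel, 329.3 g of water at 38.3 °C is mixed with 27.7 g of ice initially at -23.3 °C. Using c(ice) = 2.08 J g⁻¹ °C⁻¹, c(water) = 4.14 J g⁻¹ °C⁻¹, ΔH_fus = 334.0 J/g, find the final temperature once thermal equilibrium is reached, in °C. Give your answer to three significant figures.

Heat to bring ice to 0 °C and melt it: q₁ = 27.7×2.08×23.3 + 27.7×334.0 = 10594 J
Heat the water can supply cooling to 0 °C: 329.3×4.14×38.3 = 52214.5 J > q₁, so all ice melts.
Energy balance: 329.3×4.14×(38.3 − T) = 10594 + 27.7×4.14×(T − 0)
1363.302(38.3 − T) = 10594 + 114.678 T
52214.5 − 10594 = 1477.980 T
T = 41620.5 / 1477.980 = 28.16 °C

T_f = 28.2 °C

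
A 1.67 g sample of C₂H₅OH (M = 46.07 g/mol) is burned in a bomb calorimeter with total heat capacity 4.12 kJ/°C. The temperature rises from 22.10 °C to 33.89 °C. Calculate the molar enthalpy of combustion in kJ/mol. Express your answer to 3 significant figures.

ΔT = 33.89 − 22.10 = 11.79 °C
q_cal = C_cal × ΔT = 4.12 × 11.79 = 48.5748 kJ
n = 1.67 / 46.07 = 0.03625 mol
q_rxn = −q_cal = -48.5748 kJ
ΔH = -48.5748 / 0.03625 = -1340 kJ/mol

ΔH = -1340 kJ/mol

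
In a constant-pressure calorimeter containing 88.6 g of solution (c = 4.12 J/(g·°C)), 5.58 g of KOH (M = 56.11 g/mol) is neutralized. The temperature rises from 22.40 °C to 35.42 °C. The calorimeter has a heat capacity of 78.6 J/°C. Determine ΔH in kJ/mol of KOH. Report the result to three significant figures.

ΔH = -58.1 kJ/mol

|ΔT| = |35.42 − 22.40| = 13.02 °C
|q_surr| = (88.6 × 4.12 + 78.6) × 13.02 = 443.632 × 13.02 = 5776 J
n(KOH) = 5.58 / 56.11 = 0.09945 mol
Temperature rose, so q_rxn = −|q_surr| = -5.776 kJ
ΔH = q_rxn / n = -58.08 kJ/mol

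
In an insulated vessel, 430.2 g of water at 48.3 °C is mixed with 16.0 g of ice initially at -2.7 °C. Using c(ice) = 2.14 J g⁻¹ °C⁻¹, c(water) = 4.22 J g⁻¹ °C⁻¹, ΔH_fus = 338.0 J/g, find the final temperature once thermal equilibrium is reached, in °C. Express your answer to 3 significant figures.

T_f = 43.6 °C

Heat to bring ice to 0 °C and melt it: q₁ = 16.0×2.14×2.7 + 16.0×338.0 = 5500.4 J
Heat the water can supply cooling to 0 °C: 430.2×4.22×48.3 = 87685.9 J > q₁, so all ice melts.
Energy balance: 430.2×4.22×(48.3 − T) = 5500.4 + 16.0×4.22×(T − 0)
1815.444(48.3 − T) = 5500.4 + 67.52 T
87685.9 − 5500.4 = 1882.964 T
T = 82185.5 / 1882.964 = 43.647 °C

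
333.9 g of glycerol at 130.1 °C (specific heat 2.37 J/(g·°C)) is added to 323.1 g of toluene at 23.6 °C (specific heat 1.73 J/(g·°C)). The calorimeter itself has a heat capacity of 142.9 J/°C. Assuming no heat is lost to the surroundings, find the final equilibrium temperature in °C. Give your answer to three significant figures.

T_f = 80.0 °C

Heat lost by glycerol = heat gained by toluene + calorimeter.
(333.9)(2.37)(130.1 − T) = [(323.1)(1.73) + 142.9](T − 23.6)
791.343 (130.1 − T) = 701.863 (T − 23.6)
102950 − 791.343 T = 701.863 T − 16564
119514 = 1493.206 T
T = 80.04 °C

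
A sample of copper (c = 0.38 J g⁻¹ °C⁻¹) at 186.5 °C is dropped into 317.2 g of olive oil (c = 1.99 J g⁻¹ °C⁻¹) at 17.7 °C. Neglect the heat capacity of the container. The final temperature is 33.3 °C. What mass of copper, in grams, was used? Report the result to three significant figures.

m = 169 g

q_gained = (317.2 × 1.99) × (33.3 − 17.7) = 9847 J
q_lost = m × 0.38 × (186.5 − 33.3) = 58.216 m
m = 9847 / 58.216 = 169 g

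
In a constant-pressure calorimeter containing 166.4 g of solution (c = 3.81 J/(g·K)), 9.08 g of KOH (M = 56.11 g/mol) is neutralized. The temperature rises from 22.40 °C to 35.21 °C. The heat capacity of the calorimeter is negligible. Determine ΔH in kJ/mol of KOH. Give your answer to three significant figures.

ΔH = -50.2 kJ/mol

|ΔT| = |35.21 − 22.40| = 12.81 °C
|q_surr| = (166.4 × 3.81) × 12.81 = 633.984 × 12.81 = 8121 J
n(KOH) = 9.08 / 56.11 = 0.1618 mol
Temperature rose, so q_rxn = −|q_surr| = -8.121 kJ
ΔH = q_rxn / n = -50.19 kJ/mol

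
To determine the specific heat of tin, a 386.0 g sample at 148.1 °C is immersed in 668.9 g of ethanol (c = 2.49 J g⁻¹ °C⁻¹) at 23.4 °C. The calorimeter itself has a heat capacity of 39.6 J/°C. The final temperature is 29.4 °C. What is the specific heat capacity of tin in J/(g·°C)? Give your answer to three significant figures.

q_gained = (668.9 × 2.49 + 39.6) × (29.4 − 23.4) = 10230 J
q_lost = 386.0 × c × (148.1 − 29.4) = 45818.2 c
Set equal: c = 10230 / 45818.2 = 0.223 J/(g·°C)

c = 0.223 J/(g·°C)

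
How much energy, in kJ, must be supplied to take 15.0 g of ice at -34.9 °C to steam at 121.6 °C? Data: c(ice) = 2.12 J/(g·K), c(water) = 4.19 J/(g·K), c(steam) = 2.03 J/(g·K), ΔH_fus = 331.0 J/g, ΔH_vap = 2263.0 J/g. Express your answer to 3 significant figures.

q1 (heat ice -34.9→0.0 °C): 15.0 × 2.12 × 34.9 = 1110 J
q2 (melt at 0 °C): 15.0 × 331.0 = 4965 J
q3 (heat water 0.0→100.0 °C): 15.0 × 4.19 × 100.0 = 6285 J
q4 (vaporize at 100 °C): 15.0 × 2263.0 = 33945 J
q5 (heat steam 100.0→121.6 °C): 15.0 × 2.03 × 21.6 = 658 J
Total: 1110 + 4965 + 6285 + 33945 + 658 = 46963 J = 47.0 kJ

q = 47.0 kJ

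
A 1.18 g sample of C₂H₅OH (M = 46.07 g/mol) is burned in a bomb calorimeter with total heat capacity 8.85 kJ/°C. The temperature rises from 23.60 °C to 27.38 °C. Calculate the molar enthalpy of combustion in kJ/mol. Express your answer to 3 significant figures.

ΔH = -1310 kJ/mol

ΔT = 27.38 − 23.60 = 3.78 °C
q_cal = C_cal × ΔT = 8.85 × 3.78 = 33.453 kJ
n = 1.18 / 46.07 = 0.02561 mol
q_rxn = −q_cal = -33.453 kJ
ΔH = -33.453 / 0.02561 = -1306 kJ/mol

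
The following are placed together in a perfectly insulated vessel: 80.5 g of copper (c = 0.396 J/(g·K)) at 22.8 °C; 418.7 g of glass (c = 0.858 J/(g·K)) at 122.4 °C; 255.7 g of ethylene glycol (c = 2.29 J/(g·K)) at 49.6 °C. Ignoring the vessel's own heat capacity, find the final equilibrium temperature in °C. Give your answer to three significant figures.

T_f = 75.5 °C

Σ mᵢcᵢ(T − Tᵢ) = 0  ⇒  T = Σ mᵢcᵢTᵢ / Σ mᵢcᵢ
Σ mᵢcᵢ = 80.5×0.396 + 418.7×0.858 + 255.7×2.29 = 976.6756
Σ mᵢcᵢTᵢ = 31.878×22.8 + 359.2446×122.4 + 585.553×49.6 = 73742
T = 73742 / 976.6756 = 75.50 °C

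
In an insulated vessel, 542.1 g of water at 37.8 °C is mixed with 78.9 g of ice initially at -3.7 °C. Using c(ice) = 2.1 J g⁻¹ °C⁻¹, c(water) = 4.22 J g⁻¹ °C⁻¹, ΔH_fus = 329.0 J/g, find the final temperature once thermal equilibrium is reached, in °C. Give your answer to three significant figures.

Heat to bring ice to 0 °C and melt it: q₁ = 78.9×2.1×3.7 + 78.9×329.0 = 26571 J
Heat the water can supply cooling to 0 °C: 542.1×4.22×37.8 = 86473.6 J > q₁, so all ice melts.
Energy balance: 542.1×4.22×(37.8 − T) = 26571 + 78.9×4.22×(T − 0)
2287.662(37.8 − T) = 26571 + 332.958 T
86473.6 − 26571 = 2620.620 T
T = 59902.6 / 2620.620 = 22.86 °C

T_f = 22.9 °C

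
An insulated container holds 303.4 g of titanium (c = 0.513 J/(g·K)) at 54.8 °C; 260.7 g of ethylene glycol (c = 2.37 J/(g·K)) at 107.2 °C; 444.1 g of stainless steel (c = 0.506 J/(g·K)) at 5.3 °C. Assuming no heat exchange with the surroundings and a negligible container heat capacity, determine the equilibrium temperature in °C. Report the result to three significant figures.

T_f = 76.1 °C

Σ mᵢcᵢ(T − Tᵢ) = 0  ⇒  T = Σ mᵢcᵢTᵢ / Σ mᵢcᵢ
Σ mᵢcᵢ = 303.4×0.513 + 260.7×2.37 + 444.1×0.506 = 998.2178
Σ mᵢcᵢTᵢ = 155.6442×54.8 + 617.859×107.2 + 224.7146×5.3 = 75955
T = 75955 / 998.2178 = 76.09 °C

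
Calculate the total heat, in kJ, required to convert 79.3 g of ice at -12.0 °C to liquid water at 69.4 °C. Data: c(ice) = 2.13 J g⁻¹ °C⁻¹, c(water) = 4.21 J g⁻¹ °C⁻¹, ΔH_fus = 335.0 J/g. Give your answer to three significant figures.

q1 (heat ice -12.0→0.0 °C): 79.3 × 2.13 × 12.0 = 2027 J
q2 (melt at 0 °C): 79.3 × 335.0 = 26566 J
q3 (heat water 0.0→69.4 °C): 79.3 × 4.21 × 69.4 = 23169 J
Total: 2027 + 26566 + 23169 = 51762 J = 51.8 kJ

q = 51.8 kJ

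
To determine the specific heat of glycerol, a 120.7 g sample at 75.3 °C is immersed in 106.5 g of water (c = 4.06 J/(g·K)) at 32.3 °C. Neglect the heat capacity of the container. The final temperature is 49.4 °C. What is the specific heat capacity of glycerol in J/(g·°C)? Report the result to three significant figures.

c = 2.37 J/(g·°C)

q_gained = (106.5 × 4.06) × (49.4 − 32.3) = 7394 J
q_lost = 120.7 × c × (75.3 − 49.4) = 3126.13 c
Set equal: c = 7394 / 3126.13 = 2.37 J/(g·°C)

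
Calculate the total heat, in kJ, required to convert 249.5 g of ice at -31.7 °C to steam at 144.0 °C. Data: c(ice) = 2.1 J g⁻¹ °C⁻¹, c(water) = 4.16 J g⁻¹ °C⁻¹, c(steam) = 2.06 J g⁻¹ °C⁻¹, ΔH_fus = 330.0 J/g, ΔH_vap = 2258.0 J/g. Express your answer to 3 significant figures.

q = 789 kJ

q1 (heat ice -31.7→0.0 °C): 249.5 × 2.1 × 31.7 = 16609 J
q2 (melt at 0 °C): 249.5 × 330.0 = 82335 J
q3 (heat water 0.0→100.0 °C): 249.5 × 4.16 × 100.0 = 103792 J
q4 (vaporize at 100 °C): 249.5 × 2258.0 = 563371 J
q5 (heat steam 100.0→144.0 °C): 249.5 × 2.06 × 44.0 = 22615 J
Total: 16609 + 82335 + 103792 + 563371 + 22615 = 788722 J = 789 kJ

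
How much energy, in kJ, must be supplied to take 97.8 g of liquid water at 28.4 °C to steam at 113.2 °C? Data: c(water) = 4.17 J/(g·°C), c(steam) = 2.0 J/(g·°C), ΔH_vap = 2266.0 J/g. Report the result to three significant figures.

q = 253 kJ

q1 (heat water 28.4→100.0 °C): 97.8 × 4.17 × 71.6 = 29200 J
q2 (vaporize at 100 °C): 97.8 × 2266.0 = 221615 J
q3 (heat steam 100.0→113.2 °C): 97.8 × 2.0 × 13.2 = 2582 J
Total: 29200 + 221615 + 2582 = 253397 J = 253 kJ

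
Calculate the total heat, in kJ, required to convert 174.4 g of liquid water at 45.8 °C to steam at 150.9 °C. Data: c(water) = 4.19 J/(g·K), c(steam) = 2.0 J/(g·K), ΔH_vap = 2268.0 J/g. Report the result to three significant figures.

q1 (heat water 45.8→100.0 °C): 174.4 × 4.19 × 54.2 = 39606 J
q2 (vaporize at 100 °C): 174.4 × 2268.0 = 395539 J
q3 (heat steam 100.0→150.9 °C): 174.4 × 2.0 × 50.9 = 17754 J
Total: 39606 + 395539 + 17754 = 452899 J = 453 kJ

q = 453 kJ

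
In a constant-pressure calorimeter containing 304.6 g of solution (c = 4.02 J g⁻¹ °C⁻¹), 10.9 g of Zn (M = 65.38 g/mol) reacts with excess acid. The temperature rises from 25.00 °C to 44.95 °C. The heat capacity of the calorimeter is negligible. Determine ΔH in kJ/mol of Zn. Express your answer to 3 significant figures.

ΔH = -147 kJ/mol

|ΔT| = |44.95 − 25.00| = 19.95 °C
|q_surr| = (304.6 × 4.02) × 19.95 = 1224.492 × 19.95 = 24430 J
n(Zn) = 10.9 / 65.38 = 0.1667 mol
Temperature rose, so q_rxn = −|q_surr| = -24.43 kJ
ΔH = q_rxn / n = -146.6 kJ/mol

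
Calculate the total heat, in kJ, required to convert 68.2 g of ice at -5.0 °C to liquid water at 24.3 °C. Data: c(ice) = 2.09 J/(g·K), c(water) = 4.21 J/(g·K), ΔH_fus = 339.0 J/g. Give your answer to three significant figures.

q = 30.8 kJ

q1 (heat ice -5.0→0.0 °C): 68.2 × 2.09 × 5.0 = 713 J
q2 (melt at 0 °C): 68.2 × 339.0 = 23120 J
q3 (heat water 0.0→24.3 °C): 68.2 × 4.21 × 24.3 = 6977 J
Total: 713 + 23120 + 6977 = 30810 J = 30.8 kJ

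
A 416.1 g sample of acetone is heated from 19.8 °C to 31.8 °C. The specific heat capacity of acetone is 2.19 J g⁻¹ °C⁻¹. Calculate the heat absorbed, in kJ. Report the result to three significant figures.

q = 10.9 kJ

q = m c ΔT = 416.1 × 2.19 × (31.8 − 19.8)
q = 416.1 × 2.19 × 12.0 = 10940 J = 10.9 kJ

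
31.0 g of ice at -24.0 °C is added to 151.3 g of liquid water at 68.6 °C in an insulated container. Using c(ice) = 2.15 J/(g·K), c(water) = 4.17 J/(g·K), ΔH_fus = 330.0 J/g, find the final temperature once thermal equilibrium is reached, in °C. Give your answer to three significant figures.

T_f = 41.4 °C

Heat to bring ice to 0 °C and melt it: q₁ = 31.0×2.15×24.0 + 31.0×330.0 = 11830 J
Heat the water can supply cooling to 0 °C: 151.3×4.17×68.6 = 43281.2 J > q₁, so all ice melts.
Energy balance: 151.3×4.17×(68.6 − T) = 11830 + 31.0×4.17×(T − 0)
630.921(68.6 − T) = 11830 + 129.27 T
43281.2 − 11830 = 760.191 T
T = 31451.2 / 760.191 = 41.37 °C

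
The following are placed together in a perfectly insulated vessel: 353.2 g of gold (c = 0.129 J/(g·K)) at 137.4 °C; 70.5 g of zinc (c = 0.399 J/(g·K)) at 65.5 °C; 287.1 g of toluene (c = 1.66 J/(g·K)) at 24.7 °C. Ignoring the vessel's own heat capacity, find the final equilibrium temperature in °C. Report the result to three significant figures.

Σ mᵢcᵢ(T − Tᵢ) = 0  ⇒  T = Σ mᵢcᵢTᵢ / Σ mᵢcᵢ
Σ mᵢcᵢ = 353.2×0.129 + 70.5×0.399 + 287.1×1.66 = 550.2783
Σ mᵢcᵢTᵢ = 45.5628×137.4 + 28.1295×65.5 + 476.586×24.7 = 19874
T = 19874 / 550.2783 = 36.12 °C

T_f = 36.1 °C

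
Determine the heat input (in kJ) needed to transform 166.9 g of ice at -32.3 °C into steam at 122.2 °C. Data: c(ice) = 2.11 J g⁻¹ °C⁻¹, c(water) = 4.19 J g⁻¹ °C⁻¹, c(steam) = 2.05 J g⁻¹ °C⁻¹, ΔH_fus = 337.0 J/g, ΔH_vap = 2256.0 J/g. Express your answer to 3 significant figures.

q1 (heat ice -32.3→0.0 °C): 166.9 × 2.11 × 32.3 = 11375 J
q2 (melt at 0 °C): 166.9 × 337.0 = 56245 J
q3 (heat water 0.0→100.0 °C): 166.9 × 4.19 × 100.0 = 69931 J
q4 (vaporize at 100 °C): 166.9 × 2256.0 = 376526 J
q5 (heat steam 100.0→122.2 °C): 166.9 × 2.05 × 22.2 = 7596 J
Total: 11375 + 56245 + 69931 + 376526 + 7596 = 521673 J = 522 kJ

q = 522 kJ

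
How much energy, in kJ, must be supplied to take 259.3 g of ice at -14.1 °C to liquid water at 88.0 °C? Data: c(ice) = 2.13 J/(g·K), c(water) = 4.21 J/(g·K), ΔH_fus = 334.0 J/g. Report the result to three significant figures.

q = 190 kJ

q1 (heat ice -14.1→0.0 °C): 259.3 × 2.13 × 14.1 = 7788 J
q2 (melt at 0 °C): 259.3 × 334.0 = 86606 J
q3 (heat water 0.0→88.0 °C): 259.3 × 4.21 × 88.0 = 96065 J
Total: 7788 + 86606 + 96065 = 190459 J = 190 kJ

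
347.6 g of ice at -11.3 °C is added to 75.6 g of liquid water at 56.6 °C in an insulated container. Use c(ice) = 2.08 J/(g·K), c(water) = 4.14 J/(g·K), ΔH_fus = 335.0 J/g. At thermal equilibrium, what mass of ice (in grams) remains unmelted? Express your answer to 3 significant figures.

Heat to warm all ice to 0 °C: 347.6×2.08×11.3 = 8170.0 J
Heat released by water cooling to 0 °C: 75.6×4.14×56.6 = 17715 J
17715 J < 8170.0 + 347.6×335.0 = 124616.0 J, so not all ice melts; final T = 0 °C.
Heat left for melting: 17715 − 8170.0 = 9545.0 J
Mass melted = 9545.0 / 335.0 = 28.49 g
Ice remaining = 347.6 − 28.49 = 319.11 g

m_ice remaining = 319 g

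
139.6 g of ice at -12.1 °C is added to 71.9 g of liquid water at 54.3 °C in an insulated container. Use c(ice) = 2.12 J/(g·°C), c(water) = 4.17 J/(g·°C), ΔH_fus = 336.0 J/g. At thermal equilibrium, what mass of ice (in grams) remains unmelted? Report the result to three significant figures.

m_ice remaining = 102 g

Heat to warm all ice to 0 °C: 139.6×2.12×12.1 = 3581.0 J
Heat released by water cooling to 0 °C: 71.9×4.17×54.3 = 16280 J
16280 J < 3581.0 + 139.6×336.0 = 50486.6 J, so not all ice melts; final T = 0 °C.
Heat left for melting: 16280 − 3581.0 = 12699.0 J
Mass melted = 12699.0 / 336.0 = 37.79 g
Ice remaining = 139.6 − 37.79 = 101.81 g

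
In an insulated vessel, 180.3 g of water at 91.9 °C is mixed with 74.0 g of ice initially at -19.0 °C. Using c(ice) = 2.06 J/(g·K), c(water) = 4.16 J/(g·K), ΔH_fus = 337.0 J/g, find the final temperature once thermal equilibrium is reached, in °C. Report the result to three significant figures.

Heat to bring ice to 0 °C and melt it: q₁ = 74.0×2.06×19.0 + 74.0×337.0 = 27834 J
Heat the water can supply cooling to 0 °C: 180.3×4.16×91.9 = 68929.4 J > q₁, so all ice melts.
Energy balance: 180.3×4.16×(91.9 − T) = 27834 + 74.0×4.16×(T − 0)
750.048(91.9 − T) = 27834 + 307.84 T
68929.4 − 27834 = 1057.888 T
T = 41095.4 / 1057.888 = 38.847 °C

T_f = 38.8 °C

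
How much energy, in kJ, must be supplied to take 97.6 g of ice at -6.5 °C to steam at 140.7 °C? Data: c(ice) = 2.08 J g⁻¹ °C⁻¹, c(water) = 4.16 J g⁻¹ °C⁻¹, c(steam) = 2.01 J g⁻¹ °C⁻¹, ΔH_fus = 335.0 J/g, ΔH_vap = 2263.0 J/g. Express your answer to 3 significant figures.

q1 (heat ice -6.5→0.0 °C): 97.6 × 2.08 × 6.5 = 1320 J
q2 (melt at 0 °C): 97.6 × 335.0 = 32696 J
q3 (heat water 0.0→100.0 °C): 97.6 × 4.16 × 100.0 = 40602 J
q4 (vaporize at 100 °C): 97.6 × 2263.0 = 220869 J
q5 (heat steam 100.0→140.7 °C): 97.6 × 2.01 × 40.7 = 7984 J
Total: 1320 + 32696 + 40602 + 220869 + 7984 = 303471 J = 303 kJ

q = 303 kJ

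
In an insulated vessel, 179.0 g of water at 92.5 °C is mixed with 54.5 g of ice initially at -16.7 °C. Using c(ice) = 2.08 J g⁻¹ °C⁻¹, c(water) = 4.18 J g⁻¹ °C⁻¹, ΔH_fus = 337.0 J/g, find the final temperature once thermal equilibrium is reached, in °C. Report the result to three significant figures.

T_f = 50.2 °C

Heat to bring ice to 0 °C and melt it: q₁ = 54.5×2.08×16.7 + 54.5×337.0 = 20260 J
Heat the water can supply cooling to 0 °C: 179.0×4.18×92.5 = 69210.4 J > q₁, so all ice melts.
Energy balance: 179.0×4.18×(92.5 − T) = 20260 + 54.5×4.18×(T − 0)
748.22(92.5 − T) = 20260 + 227.81 T
69210.4 − 20260 = 976.03 T
T = 48950.4 / 976.03 = 50.15 °C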